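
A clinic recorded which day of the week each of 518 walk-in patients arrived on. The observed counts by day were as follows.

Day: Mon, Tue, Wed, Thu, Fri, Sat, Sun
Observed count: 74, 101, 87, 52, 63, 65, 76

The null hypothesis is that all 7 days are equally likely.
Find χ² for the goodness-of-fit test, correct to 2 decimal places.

21.46

Under H₀ each category has probability 1/7, so each expected count is 518/7 = 74.
cat         O        E   (O−E)²/E
Mon        74       74      0.000
Tue       101       74      9.851
Wed        87       74      2.284
Thu        52       74      6.541
Fri        63       74      1.635
Sat        65       74      1.095
Sun        76       74      0.054
Sum = 21.46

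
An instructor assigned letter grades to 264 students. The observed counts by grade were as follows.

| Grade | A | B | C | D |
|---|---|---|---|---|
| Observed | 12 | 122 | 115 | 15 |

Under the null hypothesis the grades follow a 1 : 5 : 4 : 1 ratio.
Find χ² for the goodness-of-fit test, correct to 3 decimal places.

Ratio total = 11. Expected counts: 264×1/11 = 24, 264×5/11 = 120, 264×4/11 = 96, 264×1/11 = 24.
A: (12 − 24)²/24 = 144/24 = 6.0000
B: (122 − 120)²/120 = 4/120 = 0.0333
C: (115 − 96)²/96 = 361/96 = 3.7604
D: (15 − 24)²/24 = 81/24 = 3.3750
Sum = 13.169

13.169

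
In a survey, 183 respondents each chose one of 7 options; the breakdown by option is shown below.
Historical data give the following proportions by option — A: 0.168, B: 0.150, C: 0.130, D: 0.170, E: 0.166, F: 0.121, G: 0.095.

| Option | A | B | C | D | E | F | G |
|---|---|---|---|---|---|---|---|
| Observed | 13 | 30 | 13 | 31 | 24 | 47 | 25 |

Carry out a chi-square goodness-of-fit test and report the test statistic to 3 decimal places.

47.950

Expected counts E_i = n·p_i: 183×0.168 = 30.744, 183×0.150 = 27.45, 183×0.130 = 23.79, 183×0.170 = 31.11, 183×0.166 = 30.378, 183×0.121 = 22.143, 183×0.095 = 17.385.
χ² = (13−30.744)²/30.744 + (30−27.45)²/27.45 + (13−23.79)²/23.79 + (31−31.11)²/31.11 + (24−30.378)²/30.378 + (47−22.143)²/22.143 + (25−17.385)²/17.385
   = 10.2410 + 0.2369 + 4.8938 + 0.0004 + 1.3391 + 27.9036 + 3.3355
Sum = 47.950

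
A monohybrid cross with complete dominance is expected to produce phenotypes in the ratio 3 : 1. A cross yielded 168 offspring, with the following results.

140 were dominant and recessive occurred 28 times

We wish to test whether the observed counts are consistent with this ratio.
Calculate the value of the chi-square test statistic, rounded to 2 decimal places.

Ratio total = 4. Expected counts: 168×3/4 = 126, 168×1/4 = 42.
dominant: (140 − 126)²/126 = 196/126 = 1.556
recessive: (28 − 42)²/42 = 196/42 = 4.667
Sum = 6.22

6.22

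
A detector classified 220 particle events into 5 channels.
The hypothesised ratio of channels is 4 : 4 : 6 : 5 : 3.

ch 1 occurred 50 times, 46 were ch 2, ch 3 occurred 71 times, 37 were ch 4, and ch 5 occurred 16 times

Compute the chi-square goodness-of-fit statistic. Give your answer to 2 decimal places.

Ratio total = 22. Expected counts: 220×4/22 = 40, 220×4/22 = 40, 220×6/22 = 60, 220×5/22 = 50, 220×3/22 = 30.
cat         O        E   (O−E)²/E
ch 1       50       40      2.500
ch 2       46       40      0.900
ch 3       71       60      2.017
ch 4       37       50      3.380
ch 5       16       30      6.533
Sum = 15.33

15.33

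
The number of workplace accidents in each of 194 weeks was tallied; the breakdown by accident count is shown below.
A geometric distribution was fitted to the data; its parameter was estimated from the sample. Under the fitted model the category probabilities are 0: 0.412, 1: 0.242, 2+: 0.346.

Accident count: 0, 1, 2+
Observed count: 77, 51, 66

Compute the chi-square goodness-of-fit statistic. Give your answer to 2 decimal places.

0.48

Expected counts E_i = n·p_i: 194×0.412 = 79.928, 194×0.242 = 46.948, 194×0.346 = 67.124.
cat         O        E   (O−E)²/E
0          77   79.928      0.107
1          51   46.948      0.350
2+         66   67.124      0.019
Sum = 0.48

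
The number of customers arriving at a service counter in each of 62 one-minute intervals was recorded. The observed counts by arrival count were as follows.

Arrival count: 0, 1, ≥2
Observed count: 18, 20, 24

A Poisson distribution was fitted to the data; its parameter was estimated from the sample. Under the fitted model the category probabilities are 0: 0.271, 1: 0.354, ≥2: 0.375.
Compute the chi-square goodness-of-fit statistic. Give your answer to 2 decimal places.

0.28

Expected counts E_i = n·p_i: 62×0.271 = 16.802, 62×0.354 = 21.948, 62×0.375 = 23.25.
χ² = (18−16.802)²/16.802 + (20−21.948)²/21.948 + (24−23.25)²/23.25
   = 0.085 + 0.173 + 0.024
Sum = 0.28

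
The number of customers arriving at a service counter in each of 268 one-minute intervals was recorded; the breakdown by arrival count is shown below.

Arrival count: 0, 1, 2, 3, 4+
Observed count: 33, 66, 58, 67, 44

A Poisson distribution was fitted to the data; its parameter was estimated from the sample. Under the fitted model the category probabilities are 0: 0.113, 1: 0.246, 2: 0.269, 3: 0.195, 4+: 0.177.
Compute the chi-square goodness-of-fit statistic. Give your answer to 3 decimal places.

7.405

Expected counts E_i = n·p_i: 268×0.113 = 30.284, 268×0.246 = 65.928, 268×0.269 = 72.092, 268×0.195 = 52.26, 268×0.177 = 47.436.
0: (33 − 30.284)²/30.284 = 7.376656/30.284 = 0.2436
1: (66 − 65.928)²/65.928 = 0.005184/65.928 = 0.0001
2: (58 − 72.092)²/72.092 = 198.584464/72.092 = 2.7546
3: (67 − 52.26)²/52.26 = 217.2676/52.26 = 4.1574
4+: (44 − 47.436)²/47.436 = 11.806096/47.436 = 0.2489
Sum = 7.405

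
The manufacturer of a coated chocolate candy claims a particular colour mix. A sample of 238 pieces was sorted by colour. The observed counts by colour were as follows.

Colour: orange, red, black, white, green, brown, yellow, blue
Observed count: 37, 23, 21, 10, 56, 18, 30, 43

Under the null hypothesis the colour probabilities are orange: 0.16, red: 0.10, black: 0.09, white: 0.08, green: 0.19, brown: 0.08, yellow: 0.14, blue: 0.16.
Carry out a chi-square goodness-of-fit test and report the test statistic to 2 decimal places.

Expected counts E_i = n·p_i: 238×0.16 = 38.08, 238×0.10 = 23.8, 238×0.09 = 21.42, 238×0.08 = 19.04, 238×0.19 = 45.22, 238×0.08 = 19.04, 238×0.14 = 33.32, 238×0.16 = 38.08.
cat         O        E   (O−E)²/E
orange     37    38.08      0.031
red        23     23.8      0.027
black      21    21.42      0.008
white      10    19.04      4.292
green      56    45.22      2.570
brown      18    19.04      0.057
yellow     30    33.32      0.331
blue       43    38.08      0.636
Sum = 7.95

7.95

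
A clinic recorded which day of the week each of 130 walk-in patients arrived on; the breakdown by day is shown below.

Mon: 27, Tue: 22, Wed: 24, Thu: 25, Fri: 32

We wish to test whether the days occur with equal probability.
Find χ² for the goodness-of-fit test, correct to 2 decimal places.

Under H₀ each category has probability 1/5, so each expected count is 130/5 = 26.
χ² = (27−26)²/26 + (22−26)²/26 + (24−26)²/26 + (25−26)²/26 + (32−26)²/26
   = 0.038 + 0.615 + 0.154 + 0.038 + 1.385
Sum = 2.23

2.23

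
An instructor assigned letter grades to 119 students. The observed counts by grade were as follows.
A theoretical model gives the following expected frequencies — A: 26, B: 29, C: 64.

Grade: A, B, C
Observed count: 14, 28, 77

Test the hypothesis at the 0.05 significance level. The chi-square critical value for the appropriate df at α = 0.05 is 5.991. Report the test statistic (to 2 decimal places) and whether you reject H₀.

8.21; reject

A: (14 − 26)²/26 = 144/26 = 5.538
B: (28 − 29)²/29 = 1/29 = 0.034
C: (77 − 64)²/64 = 169/64 = 2.641
Sum = 8.21
df = 2. Since 8.21 > 5.991, we reject H₀.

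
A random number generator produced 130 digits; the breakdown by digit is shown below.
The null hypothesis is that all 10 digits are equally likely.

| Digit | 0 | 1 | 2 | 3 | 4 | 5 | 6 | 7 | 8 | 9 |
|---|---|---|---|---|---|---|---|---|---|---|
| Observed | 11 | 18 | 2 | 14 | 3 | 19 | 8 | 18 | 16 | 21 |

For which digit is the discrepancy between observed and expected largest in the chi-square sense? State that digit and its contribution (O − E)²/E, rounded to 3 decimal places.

2, 9.308

Under H₀ each category has probability 1/10, so each expected count is 130/10 = 13.
0: (11 − 13)²/13 = 4/13 = 0.3077
1: (18 − 13)²/13 = 25/13 = 1.9231
2: (2 − 13)²/13 = 121/13 = 9.3077
3: (14 − 13)²/13 = 1/13 = 0.0769
4: (3 − 13)²/13 = 100/13 = 7.6923
5: (19 − 13)²/13 = 36/13 = 2.7692
6: (8 − 13)²/13 = 25/13 = 1.9231
7: (18 − 13)²/13 = 25/13 = 1.9231
8: (16 − 13)²/13 = 9/13 = 0.6923
9: (21 − 13)²/13 = 64/13 = 4.9231
The largest term is for 2: 9.308.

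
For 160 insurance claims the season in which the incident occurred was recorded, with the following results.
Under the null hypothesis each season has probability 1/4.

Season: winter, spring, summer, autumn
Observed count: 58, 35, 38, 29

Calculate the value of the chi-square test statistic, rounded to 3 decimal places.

Under H₀ each category has probability 1/4, so each expected count is 160/4 = 40.
winter: (58 − 40)²/40 = 324/40 = 8.1000
spring: (35 − 40)²/40 = 25/40 = 0.6250
summer: (38 − 40)²/40 = 4/40 = 0.1000
autumn: (29 − 40)²/40 = 121/40 = 3.0250
Sum = 11.850

11.850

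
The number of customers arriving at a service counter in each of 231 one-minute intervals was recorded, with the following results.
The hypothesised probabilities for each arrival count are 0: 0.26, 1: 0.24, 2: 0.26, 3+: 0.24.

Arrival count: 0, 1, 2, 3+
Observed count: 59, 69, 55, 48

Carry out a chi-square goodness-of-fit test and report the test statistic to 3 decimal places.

Expected counts E_i = n·p_i: 231×0.26 = 60.06, 231×0.24 = 55.44, 231×0.26 = 60.06, 231×0.24 = 55.44.
cat         O        E   (O−E)²/E
0          59    60.06     0.0187
1          69    55.44     3.3166
2          55    60.06     0.4263
3+         48    55.44     0.9984
Sum = 4.760

4.760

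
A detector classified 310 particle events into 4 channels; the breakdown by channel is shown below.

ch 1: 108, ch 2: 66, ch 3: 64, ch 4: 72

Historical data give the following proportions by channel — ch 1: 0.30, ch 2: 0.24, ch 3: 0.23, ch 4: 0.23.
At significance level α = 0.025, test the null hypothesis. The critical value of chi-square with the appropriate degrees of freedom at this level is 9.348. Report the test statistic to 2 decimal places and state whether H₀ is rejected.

Expected counts E_i = n·p_i: 310×0.30 = 93, 310×0.24 = 74.4, 310×0.23 = 71.3, 310×0.23 = 71.3.
cat         O        E   (O−E)²/E
ch 1      108       93      2.419
ch 2       66     74.4      0.948
ch 3       64     71.3      0.747
ch 4       72     71.3      0.007
Sum = 4.12
df = 3. Since 4.12 < 9.348, we do not reject H₀.

4.12; do not reject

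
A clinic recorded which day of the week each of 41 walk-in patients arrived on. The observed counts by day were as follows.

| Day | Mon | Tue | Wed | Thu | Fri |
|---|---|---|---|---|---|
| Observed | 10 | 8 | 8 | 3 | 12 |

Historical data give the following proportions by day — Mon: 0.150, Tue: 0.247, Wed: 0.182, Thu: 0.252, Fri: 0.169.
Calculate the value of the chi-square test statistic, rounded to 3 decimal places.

11.810

Expected counts E_i = n·p_i: 41×0.150 = 6.15, 41×0.247 = 10.127, 41×0.182 = 7.462, 41×0.252 = 10.332, 41×0.169 = 6.929.
cat         O        E   (O−E)²/E
Mon        10     6.15     2.4102
Tue         8   10.127     0.4467
Wed         8    7.462     0.0388
Thu         3   10.332     5.2031
Fri        12    6.929     3.7112
Sum = 11.810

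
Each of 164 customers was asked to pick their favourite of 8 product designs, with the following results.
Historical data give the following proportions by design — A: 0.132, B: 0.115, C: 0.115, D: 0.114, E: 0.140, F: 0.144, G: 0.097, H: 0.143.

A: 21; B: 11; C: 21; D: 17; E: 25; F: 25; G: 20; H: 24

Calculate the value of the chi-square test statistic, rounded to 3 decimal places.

5.020

Expected counts E_i = n·p_i: 164×0.132 = 21.648, 164×0.115 = 18.86, 164×0.115 = 18.86, 164×0.114 = 18.696, 164×0.140 = 22.96, 164×0.144 = 23.616, 164×0.097 = 15.908, 164×0.143 = 23.452.
A: (21 − 21.648)²/21.648 = 0.419904/21.648 = 0.0194
B: (11 − 18.86)²/18.86 = 61.7796/18.86 = 3.2757
C: (21 − 18.86)²/18.86 = 4.5796/18.86 = 0.2428
D: (17 − 18.696)²/18.696 = 2.876416/18.696 = 0.1539
E: (25 − 22.96)²/22.96 = 4.1616/22.96 = 0.1813
F: (25 − 23.616)²/23.616 = 1.915456/23.616 = 0.0811
G: (20 − 15.908)²/15.908 = 16.744464/15.908 = 1.0526
H: (24 − 23.452)²/23.452 = 0.300304/23.452 = 0.0128
Sum = 5.020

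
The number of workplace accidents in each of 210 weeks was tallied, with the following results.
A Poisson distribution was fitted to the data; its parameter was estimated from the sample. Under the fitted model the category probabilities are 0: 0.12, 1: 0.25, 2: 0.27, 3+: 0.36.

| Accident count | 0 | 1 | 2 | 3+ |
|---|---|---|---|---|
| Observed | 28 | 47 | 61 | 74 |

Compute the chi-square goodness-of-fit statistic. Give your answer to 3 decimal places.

Expected counts E_i = n·p_i: 210×0.12 = 25.2, 210×0.25 = 52.5, 210×0.27 = 56.7, 210×0.36 = 75.6.
χ² = (28−25.2)²/25.2 + (47−52.5)²/52.5 + (61−56.7)²/56.7 + (74−75.6)²/75.6
   = 0.3111 + 0.5762 + 0.3261 + 0.0339
Sum = 1.247

1.247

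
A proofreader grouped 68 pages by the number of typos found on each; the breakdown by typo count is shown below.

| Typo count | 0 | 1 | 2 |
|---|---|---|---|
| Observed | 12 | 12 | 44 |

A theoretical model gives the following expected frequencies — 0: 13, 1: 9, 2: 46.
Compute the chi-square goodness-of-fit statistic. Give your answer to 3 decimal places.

cat         O        E   (O−E)²/E
0          12       13     0.0769
1          12        9     1.0000
2          44       46     0.0870
Sum = 1.164

1.164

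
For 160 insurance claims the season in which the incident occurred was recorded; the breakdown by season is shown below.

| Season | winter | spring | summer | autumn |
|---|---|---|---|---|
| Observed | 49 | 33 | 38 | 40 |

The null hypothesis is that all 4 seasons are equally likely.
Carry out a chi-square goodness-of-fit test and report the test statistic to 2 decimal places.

Under H₀ each category has probability 1/4, so each expected count is 160/4 = 40.
winter: (49 − 40)²/40 = 81/40 = 2.025
spring: (33 − 40)²/40 = 49/40 = 1.225
summer: (38 − 40)²/40 = 4/40 = 0.100
autumn: (40 − 40)²/40 = 0/40 = 0.000
Sum = 3.35

3.35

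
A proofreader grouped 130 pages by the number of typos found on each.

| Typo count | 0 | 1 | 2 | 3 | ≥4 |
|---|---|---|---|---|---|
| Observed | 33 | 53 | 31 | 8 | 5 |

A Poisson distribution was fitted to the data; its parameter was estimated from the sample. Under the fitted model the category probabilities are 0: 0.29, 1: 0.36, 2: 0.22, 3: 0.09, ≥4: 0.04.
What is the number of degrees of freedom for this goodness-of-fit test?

There are k = 5 categories and 1 parameter estimated from the data, so df = 5 − 1 − 1 = 3.

3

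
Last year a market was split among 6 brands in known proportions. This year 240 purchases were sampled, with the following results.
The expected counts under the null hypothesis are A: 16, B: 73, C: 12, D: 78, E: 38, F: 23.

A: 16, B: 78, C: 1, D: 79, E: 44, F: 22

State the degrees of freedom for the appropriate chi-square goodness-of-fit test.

5

There are k = 6 categories and no parameters were estimated from the data, so df = 6 − 1 = 5.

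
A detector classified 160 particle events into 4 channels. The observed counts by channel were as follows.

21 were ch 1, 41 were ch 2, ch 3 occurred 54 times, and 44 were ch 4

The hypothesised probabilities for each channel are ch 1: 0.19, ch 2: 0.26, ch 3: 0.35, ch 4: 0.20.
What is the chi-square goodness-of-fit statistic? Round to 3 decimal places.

Expected counts E_i = n·p_i: 160×0.19 = 30.4, 160×0.26 = 41.6, 160×0.35 = 56, 160×0.20 = 32.
cat         O        E   (O−E)²/E
ch 1       21     30.4     2.9066
ch 2       41     41.6     0.0087
ch 3       54       56     0.0714
ch 4       44       32     4.5000
Sum = 7.487

7.487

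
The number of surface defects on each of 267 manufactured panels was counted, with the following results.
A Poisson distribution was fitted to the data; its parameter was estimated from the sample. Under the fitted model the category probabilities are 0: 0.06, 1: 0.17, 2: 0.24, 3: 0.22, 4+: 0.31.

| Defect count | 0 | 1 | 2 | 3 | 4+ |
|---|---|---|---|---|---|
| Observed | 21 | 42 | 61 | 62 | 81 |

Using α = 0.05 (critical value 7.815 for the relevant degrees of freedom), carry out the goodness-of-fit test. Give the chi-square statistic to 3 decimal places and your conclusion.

Expected counts E_i = n·p_i: 267×0.06 = 16.02, 267×0.17 = 45.39, 267×0.24 = 64.08, 267×0.22 = 58.74, 267×0.31 = 82.77.
cat         O        E   (O−E)²/E
0          21    16.02     1.5481
1          42    45.39     0.2532
2          61    64.08     0.1480
3          62    58.74     0.1809
4+         81    82.77     0.0379
Sum = 2.168
df = 3. Since 2.168 < 7.815, we do not reject H₀.

2.168; do not reject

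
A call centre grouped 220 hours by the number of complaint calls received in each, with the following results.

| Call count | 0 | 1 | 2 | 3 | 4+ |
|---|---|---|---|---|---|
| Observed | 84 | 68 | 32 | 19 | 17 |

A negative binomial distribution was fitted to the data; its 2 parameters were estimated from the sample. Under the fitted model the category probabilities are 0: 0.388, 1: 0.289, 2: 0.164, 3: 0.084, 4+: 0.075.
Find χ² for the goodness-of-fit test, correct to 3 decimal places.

0.820

Expected counts E_i = n·p_i: 220×0.388 = 85.36, 220×0.289 = 63.58, 220×0.164 = 36.08, 220×0.084 = 18.48, 220×0.075 = 16.5.
χ² = (84−85.36)²/85.36 + (68−63.58)²/63.58 + (32−36.08)²/36.08 + (19−18.48)²/18.48 + (17−16.5)²/16.5
   = 0.0217 + 0.3073 + 0.4614 + 0.0146 + 0.0152
Sum = 0.820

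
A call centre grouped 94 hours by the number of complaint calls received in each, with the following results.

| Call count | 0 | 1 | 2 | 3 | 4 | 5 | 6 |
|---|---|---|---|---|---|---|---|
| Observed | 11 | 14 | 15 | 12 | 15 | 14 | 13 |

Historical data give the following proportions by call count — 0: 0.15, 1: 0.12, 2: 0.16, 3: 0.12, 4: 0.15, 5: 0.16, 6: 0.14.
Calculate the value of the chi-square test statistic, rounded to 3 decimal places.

1.515

Expected counts E_i = n·p_i: 94×0.15 = 14.1, 94×0.12 = 11.28, 94×0.16 = 15.04, 94×0.12 = 11.28, 94×0.15 = 14.1, 94×0.16 = 15.04, 94×0.14 = 13.16.
χ² = (11−14.1)²/14.1 + (14−11.28)²/11.28 + (15−15.04)²/15.04 + (12−11.28)²/11.28 + (15−14.1)²/14.1 + (14−15.04)²/15.04 + (13−13.16)²/13.16
   = 0.6816 + 0.6559 + 0.0001 + 0.0460 + 0.0574 + 0.0719 + 0.0019
Sum = 1.515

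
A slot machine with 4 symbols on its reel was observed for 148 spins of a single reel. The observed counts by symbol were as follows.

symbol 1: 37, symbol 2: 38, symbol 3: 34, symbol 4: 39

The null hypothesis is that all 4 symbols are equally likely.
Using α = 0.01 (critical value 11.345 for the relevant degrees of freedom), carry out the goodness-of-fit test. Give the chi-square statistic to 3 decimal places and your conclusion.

Under H₀ each category has probability 1/4, so each expected count is 148/4 = 37.
symbol 1: (37 − 37)²/37 = 0/37 = 0.0000
symbol 2: (38 − 37)²/37 = 1/37 = 0.0270
symbol 3: (34 − 37)²/37 = 9/37 = 0.2432
symbol 4: (39 − 37)²/37 = 4/37 = 0.1081
Sum = 0.378
df = 3. Since 0.378 < 11.345, we do not reject H₀.

0.378; do not reject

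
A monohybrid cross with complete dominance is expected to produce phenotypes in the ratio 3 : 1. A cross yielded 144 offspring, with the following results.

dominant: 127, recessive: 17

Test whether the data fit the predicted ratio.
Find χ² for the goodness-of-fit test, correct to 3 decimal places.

Ratio total = 4. Expected counts: 144×3/4 = 108, 144×1/4 = 36.
χ² = (127−108)²/108 + (17−36)²/36
   = 3.3426 + 10.0278
Sum = 13.370

13.370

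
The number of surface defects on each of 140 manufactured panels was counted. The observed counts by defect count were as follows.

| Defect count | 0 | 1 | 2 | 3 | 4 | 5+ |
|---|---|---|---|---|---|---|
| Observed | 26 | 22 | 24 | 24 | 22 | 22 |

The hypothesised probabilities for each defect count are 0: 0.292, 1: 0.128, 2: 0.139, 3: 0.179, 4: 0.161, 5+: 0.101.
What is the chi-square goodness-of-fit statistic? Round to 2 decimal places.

11.83

Expected counts E_i = n·p_i: 140×0.292 = 40.88, 140×0.128 = 17.92, 140×0.139 = 19.46, 140×0.179 = 25.06, 140×0.161 = 22.54, 140×0.101 = 14.14.
χ² = (26−40.88)²/40.88 + (22−17.92)²/17.92 + (24−19.46)²/19.46 + (24−25.06)²/25.06 + (22−22.54)²/22.54 + (22−14.14)²/14.14
   = 5.416 + 0.929 + 1.059 + 0.045 + 0.013 + 4.369
Sum = 11.83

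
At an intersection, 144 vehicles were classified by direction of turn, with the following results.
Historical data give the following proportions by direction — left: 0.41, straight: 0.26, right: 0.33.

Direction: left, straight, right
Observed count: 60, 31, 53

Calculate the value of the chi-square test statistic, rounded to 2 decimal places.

1.76

Expected counts E_i = n·p_i: 144×0.41 = 59.04, 144×0.26 = 37.44, 144×0.33 = 47.52.
cat           O        E   (O−E)²/E
left         60    59.04      0.016
straight     31    37.44      1.108
right        53    47.52      0.632
Sum = 1.76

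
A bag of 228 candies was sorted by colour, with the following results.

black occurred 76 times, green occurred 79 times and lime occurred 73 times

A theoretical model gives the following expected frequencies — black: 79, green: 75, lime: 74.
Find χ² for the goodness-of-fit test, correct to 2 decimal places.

0.34

cat         O        E   (O−E)²/E
black      76       79      0.114
green      79       75      0.213
lime       73       74      0.014
Sum = 0.34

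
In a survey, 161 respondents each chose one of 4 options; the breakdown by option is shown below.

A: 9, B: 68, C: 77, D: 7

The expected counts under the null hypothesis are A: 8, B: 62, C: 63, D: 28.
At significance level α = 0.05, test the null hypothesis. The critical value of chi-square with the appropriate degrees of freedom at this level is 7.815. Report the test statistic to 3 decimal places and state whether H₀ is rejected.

19.567; reject

χ² = (9−8)²/8 + (68−62)²/62 + (77−63)²/63 + (7−28)²/28
   = 0.1250 + 0.5806 + 3.1111 + 15.7500
Sum = 19.567
df = 3. Since 19.567 > 7.815, we reject H₀.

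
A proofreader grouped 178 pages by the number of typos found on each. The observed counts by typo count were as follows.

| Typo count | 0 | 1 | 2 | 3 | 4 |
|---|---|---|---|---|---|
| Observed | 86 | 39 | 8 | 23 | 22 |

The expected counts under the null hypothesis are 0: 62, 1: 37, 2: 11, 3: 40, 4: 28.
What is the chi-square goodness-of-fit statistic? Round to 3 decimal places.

cat         O        E   (O−E)²/E
0          86       62     9.2903
1          39       37     0.1081
2           8       11     0.8182
3          23       40     7.2250
4          22       28     1.2857
Sum = 18.727

18.727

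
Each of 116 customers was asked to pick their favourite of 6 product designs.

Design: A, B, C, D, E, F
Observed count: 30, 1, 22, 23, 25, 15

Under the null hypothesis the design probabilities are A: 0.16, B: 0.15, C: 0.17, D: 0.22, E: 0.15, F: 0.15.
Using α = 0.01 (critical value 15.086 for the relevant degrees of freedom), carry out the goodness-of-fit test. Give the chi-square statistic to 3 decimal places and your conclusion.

26.672; reject

Expected counts E_i = n·p_i: 116×0.16 = 18.56, 116×0.15 = 17.4, 116×0.17 = 19.72, 116×0.22 = 25.52, 116×0.15 = 17.4, 116×0.15 = 17.4.
χ² = (30−18.56)²/18.56 + (1−17.4)²/17.4 + (22−19.72)²/19.72 + (23−25.52)²/25.52 + (25−17.4)²/17.4 + (15−17.4)²/17.4
   = 7.0514 + 15.4575 + 0.2636 + 0.2488 + 3.3195 + 0.3310
Sum = 26.672
df = 5. Since 26.672 > 15.086, we reject H₀.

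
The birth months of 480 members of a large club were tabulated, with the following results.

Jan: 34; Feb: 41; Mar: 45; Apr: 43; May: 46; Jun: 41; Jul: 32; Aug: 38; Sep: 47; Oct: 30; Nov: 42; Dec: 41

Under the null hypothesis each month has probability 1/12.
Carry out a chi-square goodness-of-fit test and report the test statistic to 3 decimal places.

Expected count for each of the 12 categories: 480/12 = 40.
Jan: (34 − 40)²/40 = 36/40 = 0.9000
Feb: (41 − 40)²/40 = 1/40 = 0.0250
Mar: (45 − 40)²/40 = 25/40 = 0.6250
Apr: (43 − 40)²/40 = 9/40 = 0.2250
May: (46 − 40)²/40 = 36/40 = 0.9000
Jun: (41 − 40)²/40 = 1/40 = 0.0250
Jul: (32 − 40)²/40 = 64/40 = 1.6000
Aug: (38 − 40)²/40 = 4/40 = 0.1000
Sep: (47 − 40)²/40 = 49/40 = 1.2250
Oct: (30 − 40)²/40 = 100/40 = 2.5000
Nov: (42 − 40)²/40 = 4/40 = 0.1000
Dec: (41 − 40)²/40 = 1/40 = 0.0250
Sum = 8.250

8.250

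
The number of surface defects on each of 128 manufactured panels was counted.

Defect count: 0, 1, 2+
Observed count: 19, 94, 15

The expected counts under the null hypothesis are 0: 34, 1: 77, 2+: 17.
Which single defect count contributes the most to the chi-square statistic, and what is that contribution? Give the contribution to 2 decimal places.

0, 6.62

cat         O        E   (O−E)²/E
0          19       34      6.618
1          94       77      3.753
2+         15       17      0.235
The largest term is for 0: 6.62.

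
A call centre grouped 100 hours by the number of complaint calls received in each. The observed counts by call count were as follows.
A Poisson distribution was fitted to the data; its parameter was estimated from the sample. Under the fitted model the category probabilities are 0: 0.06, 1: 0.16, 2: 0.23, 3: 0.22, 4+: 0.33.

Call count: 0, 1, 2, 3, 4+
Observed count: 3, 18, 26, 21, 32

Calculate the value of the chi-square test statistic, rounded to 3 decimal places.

2.217

Expected counts E_i = n·p_i: 100×0.06 = 6, 100×0.16 = 16, 100×0.23 = 23, 100×0.22 = 22, 100×0.33 = 33.
0: (3 − 6)²/6 = 9/6 = 1.5000
1: (18 − 16)²/16 = 4/16 = 0.2500
2: (26 − 23)²/23 = 9/23 = 0.3913
3: (21 − 22)²/22 = 1/22 = 0.0455
4+: (32 − 33)²/33 = 1/33 = 0.0303
Sum = 2.217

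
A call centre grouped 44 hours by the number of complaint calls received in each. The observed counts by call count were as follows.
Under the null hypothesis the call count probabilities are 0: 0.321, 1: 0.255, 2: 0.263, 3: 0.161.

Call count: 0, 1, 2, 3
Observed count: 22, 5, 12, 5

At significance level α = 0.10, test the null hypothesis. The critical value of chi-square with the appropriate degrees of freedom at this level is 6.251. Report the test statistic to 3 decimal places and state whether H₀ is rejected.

Expected counts E_i = n·p_i: 44×0.321 = 14.124, 44×0.255 = 11.22, 44×0.263 = 11.572, 44×0.161 = 7.084.
cat         O        E   (O−E)²/E
0          22   14.124     4.3919
1           5    11.22     3.4482
2          12   11.572     0.0158
3           5    7.084     0.6131
Sum = 8.469
df = 3. Since 8.469 > 6.251, we reject H₀.

8.469; reject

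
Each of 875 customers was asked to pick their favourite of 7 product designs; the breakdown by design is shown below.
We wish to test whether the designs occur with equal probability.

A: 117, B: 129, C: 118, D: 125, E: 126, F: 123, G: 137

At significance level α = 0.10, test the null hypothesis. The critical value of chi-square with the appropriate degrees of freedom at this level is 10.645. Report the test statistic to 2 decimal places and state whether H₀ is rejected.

2.22; do not reject

Expected count for each of the 7 categories: 875/7 = 125.
χ² = (117−125)²/125 + (129−125)²/125 + (118−125)²/125 + (125−125)²/125 + (126−125)²/125 + (123−125)²/125 + (137−125)²/125
   = 0.512 + 0.128 + 0.392 + 0.000 + 0.008 + 0.032 + 1.152
Sum = 2.22
df = 6. Since 2.22 < 10.645, we do not reject H₀.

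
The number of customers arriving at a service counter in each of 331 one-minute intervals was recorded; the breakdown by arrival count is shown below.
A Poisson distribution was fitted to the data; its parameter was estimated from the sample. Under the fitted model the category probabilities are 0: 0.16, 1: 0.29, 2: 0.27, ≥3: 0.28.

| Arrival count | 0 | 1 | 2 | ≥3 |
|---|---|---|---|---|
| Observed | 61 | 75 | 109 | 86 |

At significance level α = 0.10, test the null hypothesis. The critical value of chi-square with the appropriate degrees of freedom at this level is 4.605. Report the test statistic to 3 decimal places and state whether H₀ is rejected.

10.604; reject

Expected counts E_i = n·p_i: 331×0.16 = 52.96, 331×0.29 = 95.99, 331×0.27 = 89.37, 331×0.28 = 92.68.
cat         O        E   (O−E)²/E
0          61    52.96     1.2206
1          75    95.99     4.5899
2         109    89.37     4.3117
≥3         86    92.68     0.4815
Sum = 10.604
df = 2. Since 10.604 > 4.605, we reject H₀.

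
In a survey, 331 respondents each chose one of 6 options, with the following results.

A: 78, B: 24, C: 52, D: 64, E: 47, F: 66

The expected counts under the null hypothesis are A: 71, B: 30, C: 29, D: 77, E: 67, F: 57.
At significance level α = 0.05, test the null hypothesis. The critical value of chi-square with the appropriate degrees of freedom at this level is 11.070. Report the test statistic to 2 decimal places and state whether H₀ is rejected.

29.72; reject

A: (78 − 71)²/71 = 49/71 = 0.690
B: (24 − 30)²/30 = 36/30 = 1.200
C: (52 − 29)²/29 = 529/29 = 18.241
D: (64 − 77)²/77 = 169/77 = 2.195
E: (47 − 67)²/67 = 400/67 = 5.970
F: (66 − 57)²/57 = 81/57 = 1.421
Sum = 29.72
df = 5. Since 29.72 > 11.070, we reject H₀.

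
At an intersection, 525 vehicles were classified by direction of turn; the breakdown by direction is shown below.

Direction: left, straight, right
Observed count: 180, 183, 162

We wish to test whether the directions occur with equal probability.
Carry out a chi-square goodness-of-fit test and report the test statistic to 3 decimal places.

Expected count for each of the 3 categories: 525/3 = 175.
cat           O        E   (O−E)²/E
left        180      175     0.1429
straight    183      175     0.3657
right       162      175     0.9657
Sum = 1.474

1.474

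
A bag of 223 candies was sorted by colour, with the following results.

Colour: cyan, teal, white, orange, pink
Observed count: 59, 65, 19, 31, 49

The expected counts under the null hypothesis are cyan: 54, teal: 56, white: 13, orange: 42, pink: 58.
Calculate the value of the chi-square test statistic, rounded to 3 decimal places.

8.956

cyan: (59 − 54)²/54 = 25/54 = 0.4630
teal: (65 − 56)²/56 = 81/56 = 1.4464
white: (19 − 13)²/13 = 36/13 = 2.7692
orange: (31 − 42)²/42 = 121/42 = 2.8810
pink: (49 − 58)²/58 = 81/58 = 1.3966
Sum = 8.956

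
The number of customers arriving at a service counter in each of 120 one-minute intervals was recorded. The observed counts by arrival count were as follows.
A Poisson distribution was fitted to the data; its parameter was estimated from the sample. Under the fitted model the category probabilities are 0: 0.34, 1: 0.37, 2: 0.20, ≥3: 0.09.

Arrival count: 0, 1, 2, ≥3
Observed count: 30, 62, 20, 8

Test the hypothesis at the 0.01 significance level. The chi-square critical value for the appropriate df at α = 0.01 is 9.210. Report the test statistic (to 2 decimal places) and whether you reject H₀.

11.23; reject

Expected counts E_i = n·p_i: 120×0.34 = 40.8, 120×0.37 = 44.4, 120×0.20 = 24, 120×0.09 = 10.8.
χ² = (30−40.8)²/40.8 + (62−44.4)²/44.4 + (20−24)²/24 + (8−10.8)²/10.8
   = 2.859 + 6.977 + 0.667 + 0.726
Sum = 11.23
df = 2. Since 11.23 > 9.210, we reject H₀.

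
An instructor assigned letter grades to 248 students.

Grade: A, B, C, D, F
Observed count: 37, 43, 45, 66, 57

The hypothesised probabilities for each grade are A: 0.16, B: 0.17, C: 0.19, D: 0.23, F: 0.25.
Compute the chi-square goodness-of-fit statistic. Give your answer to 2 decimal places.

Expected counts E_i = n·p_i: 248×0.16 = 39.68, 248×0.17 = 42.16, 248×0.19 = 47.12, 248×0.23 = 57.04, 248×0.25 = 62.
χ² = (37−39.68)²/39.68 + (43−42.16)²/42.16 + (45−47.12)²/47.12 + (66−57.04)²/57.04 + (57−62)²/62
   = 0.181 + 0.017 + 0.095 + 1.407 + 0.403
Sum = 2.10

2.10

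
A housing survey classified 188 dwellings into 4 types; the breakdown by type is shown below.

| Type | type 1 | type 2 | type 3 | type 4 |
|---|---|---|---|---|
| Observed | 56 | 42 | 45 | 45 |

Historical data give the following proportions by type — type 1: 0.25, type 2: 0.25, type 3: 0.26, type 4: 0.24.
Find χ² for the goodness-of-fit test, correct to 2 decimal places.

Expected counts E_i = n·p_i: 188×0.25 = 47, 188×0.25 = 47, 188×0.26 = 48.88, 188×0.24 = 45.12.
cat         O        E   (O−E)²/E
type 1     56       47      1.723
type 2     42       47      0.532
type 3     45    48.88      0.308
type 4     45    45.12      0.000
Sum = 2.56

2.56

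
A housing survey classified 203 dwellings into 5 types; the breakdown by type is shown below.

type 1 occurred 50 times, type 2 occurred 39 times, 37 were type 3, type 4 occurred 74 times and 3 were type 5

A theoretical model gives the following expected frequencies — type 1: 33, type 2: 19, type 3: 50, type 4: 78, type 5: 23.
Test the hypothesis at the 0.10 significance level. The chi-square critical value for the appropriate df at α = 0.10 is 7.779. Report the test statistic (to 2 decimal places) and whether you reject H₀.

50.79; reject

type 1: (50 − 33)²/33 = 289/33 = 8.758
type 2: (39 − 19)²/19 = 400/19 = 21.053
type 3: (37 − 50)²/50 = 169/50 = 3.380
type 4: (74 − 78)²/78 = 16/78 = 0.205
type 5: (3 − 23)²/23 = 400/23 = 17.391
Sum = 50.79
df = 4. Since 50.79 > 7.779, we reject H₀.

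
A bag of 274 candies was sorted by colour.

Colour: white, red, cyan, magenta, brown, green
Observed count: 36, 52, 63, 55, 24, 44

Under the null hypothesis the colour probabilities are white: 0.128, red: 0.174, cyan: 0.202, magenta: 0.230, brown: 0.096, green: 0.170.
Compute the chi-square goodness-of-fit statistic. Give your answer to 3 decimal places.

Expected counts E_i = n·p_i: 274×0.128 = 35.072, 274×0.174 = 47.676, 274×0.202 = 55.348, 274×0.230 = 63.02, 274×0.096 = 26.304, 274×0.170 = 46.58.
χ² = (36−35.072)²/35.072 + (52−47.676)²/47.676 + (63−55.348)²/55.348 + (55−63.02)²/63.02 + (24−26.304)²/26.304 + (44−46.58)²/46.58
   = 0.0246 + 0.3922 + 1.0579 + 1.0206 + 0.2018 + 0.1429
Sum = 2.840

2.840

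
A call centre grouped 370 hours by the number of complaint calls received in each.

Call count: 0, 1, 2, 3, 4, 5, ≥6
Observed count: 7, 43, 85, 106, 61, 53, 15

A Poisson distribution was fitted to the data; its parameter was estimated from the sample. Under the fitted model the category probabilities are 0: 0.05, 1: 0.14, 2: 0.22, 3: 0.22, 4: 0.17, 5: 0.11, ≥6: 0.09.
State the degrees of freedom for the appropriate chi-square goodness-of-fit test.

There are k = 7 categories and 1 parameter estimated from the data, so df = 7 − 1 − 1 = 5.

5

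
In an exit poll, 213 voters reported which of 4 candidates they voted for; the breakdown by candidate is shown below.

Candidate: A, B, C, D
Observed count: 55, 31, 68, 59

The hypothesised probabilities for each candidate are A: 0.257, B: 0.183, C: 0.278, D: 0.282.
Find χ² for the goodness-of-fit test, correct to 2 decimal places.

2.96

Expected counts E_i = n·p_i: 213×0.257 = 54.741, 213×0.183 = 38.979, 213×0.278 = 59.214, 213×0.282 = 60.066.
cat         O        E   (O−E)²/E
A          55   54.741      0.001
B          31   38.979      1.633
C          68   59.214      1.304
D          59   60.066      0.019
Sum = 2.96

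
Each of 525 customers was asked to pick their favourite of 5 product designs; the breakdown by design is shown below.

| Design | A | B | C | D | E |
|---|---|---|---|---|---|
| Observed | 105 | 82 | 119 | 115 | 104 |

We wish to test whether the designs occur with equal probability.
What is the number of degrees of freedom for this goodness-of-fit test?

There are k = 5 categories and no parameters were estimated from the data, so df = 5 − 1 = 4.

4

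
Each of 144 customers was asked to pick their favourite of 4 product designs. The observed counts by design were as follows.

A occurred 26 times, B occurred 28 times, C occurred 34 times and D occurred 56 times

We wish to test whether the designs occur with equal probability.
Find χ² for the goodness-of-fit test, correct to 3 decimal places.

15.778

Under H₀ each category has probability 1/4, so each expected count is 144/4 = 36.
χ² = (26−36)²/36 + (28−36)²/36 + (34−36)²/36 + (56−36)²/36
   = 2.7778 + 1.7778 + 0.1111 + 11.1111
Sum = 15.778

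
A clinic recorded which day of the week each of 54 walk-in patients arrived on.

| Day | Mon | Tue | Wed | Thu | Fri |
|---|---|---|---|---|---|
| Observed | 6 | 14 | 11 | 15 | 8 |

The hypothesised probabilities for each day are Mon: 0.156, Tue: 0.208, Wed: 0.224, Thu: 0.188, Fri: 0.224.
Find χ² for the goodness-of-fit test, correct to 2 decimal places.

5.18

Expected counts E_i = n·p_i: 54×0.156 = 8.424, 54×0.208 = 11.232, 54×0.224 = 12.096, 54×0.188 = 10.152, 54×0.224 = 12.096.
Mon: (6 − 8.424)²/8.424 = 5.875776/8.424 = 0.698
Tue: (14 − 11.232)²/11.232 = 7.661824/11.232 = 0.682
Wed: (11 − 12.096)²/12.096 = 1.201216/12.096 = 0.099
Thu: (15 − 10.152)²/10.152 = 23.503104/10.152 = 2.315
Fri: (8 − 12.096)²/12.096 = 16.777216/12.096 = 1.387
Sum = 5.18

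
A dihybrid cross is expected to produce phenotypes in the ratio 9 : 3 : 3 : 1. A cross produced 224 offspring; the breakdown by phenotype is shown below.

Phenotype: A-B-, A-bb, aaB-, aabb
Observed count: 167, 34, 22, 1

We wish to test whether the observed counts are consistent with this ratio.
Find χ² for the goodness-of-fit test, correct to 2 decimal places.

36.46

Ratio total = 16. Expected counts: 224×9/16 = 126, 224×3/16 = 42, 224×3/16 = 42, 224×1/16 = 14.
χ² = (167−126)²/126 + (34−42)²/42 + (22−42)²/42 + (1−14)²/14
   = 13.341 + 1.524 + 9.524 + 12.071
Sum = 36.46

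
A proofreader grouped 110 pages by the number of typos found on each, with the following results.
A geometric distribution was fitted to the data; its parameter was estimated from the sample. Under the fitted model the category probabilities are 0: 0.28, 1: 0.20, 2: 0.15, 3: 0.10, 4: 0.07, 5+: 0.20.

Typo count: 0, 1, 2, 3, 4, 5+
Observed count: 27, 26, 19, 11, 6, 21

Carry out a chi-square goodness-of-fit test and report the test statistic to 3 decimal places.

1.996

Expected counts E_i = n·p_i: 110×0.28 = 30.8, 110×0.20 = 22, 110×0.15 = 16.5, 110×0.10 = 11, 110×0.07 = 7.7, 110×0.20 = 22.
0: (27 − 30.8)²/30.8 = 14.44/30.8 = 0.4688
1: (26 − 22)²/22 = 16/22 = 0.7273
2: (19 − 16.5)²/16.5 = 6.25/16.5 = 0.3788
3: (11 − 11)²/11 = 0/11 = 0.0000
4: (6 − 7.7)²/7.7 = 2.89/7.7 = 0.3753
5+: (21 − 22)²/22 = 1/22 = 0.0455
Sum = 1.996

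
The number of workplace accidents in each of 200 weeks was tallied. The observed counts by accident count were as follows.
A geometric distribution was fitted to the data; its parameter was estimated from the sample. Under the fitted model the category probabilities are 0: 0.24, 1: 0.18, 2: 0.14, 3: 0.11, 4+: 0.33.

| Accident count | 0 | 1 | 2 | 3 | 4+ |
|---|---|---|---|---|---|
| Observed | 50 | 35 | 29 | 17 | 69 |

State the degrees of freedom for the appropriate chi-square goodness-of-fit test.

There are k = 5 categories and 1 parameter estimated from the data, so df = 5 − 1 − 1 = 3.

3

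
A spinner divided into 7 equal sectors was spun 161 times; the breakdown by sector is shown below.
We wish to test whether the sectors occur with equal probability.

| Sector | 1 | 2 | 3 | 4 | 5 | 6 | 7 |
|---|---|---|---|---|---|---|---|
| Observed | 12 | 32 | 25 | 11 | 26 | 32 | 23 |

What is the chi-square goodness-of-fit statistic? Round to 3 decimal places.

Expected count for each of the 7 categories: 161/7 = 23.
1: (12 − 23)²/23 = 121/23 = 5.2609
2: (32 − 23)²/23 = 81/23 = 3.5217
3: (25 − 23)²/23 = 4/23 = 0.1739
4: (11 − 23)²/23 = 144/23 = 6.2609
5: (26 − 23)²/23 = 9/23 = 0.3913
6: (32 − 23)²/23 = 81/23 = 3.5217
7: (23 − 23)²/23 = 0/23 = 0.0000
Sum = 19.130

19.130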